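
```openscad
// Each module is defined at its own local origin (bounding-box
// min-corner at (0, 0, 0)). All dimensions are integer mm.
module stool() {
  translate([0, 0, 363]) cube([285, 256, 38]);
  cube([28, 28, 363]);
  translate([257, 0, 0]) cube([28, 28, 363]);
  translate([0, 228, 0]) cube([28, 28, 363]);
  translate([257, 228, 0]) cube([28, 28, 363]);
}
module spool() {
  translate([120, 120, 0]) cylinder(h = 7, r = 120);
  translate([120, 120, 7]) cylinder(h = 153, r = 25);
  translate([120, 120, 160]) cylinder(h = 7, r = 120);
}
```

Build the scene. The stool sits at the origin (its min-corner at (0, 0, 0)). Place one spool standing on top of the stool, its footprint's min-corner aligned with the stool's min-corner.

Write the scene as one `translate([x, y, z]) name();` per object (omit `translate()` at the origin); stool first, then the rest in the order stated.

stool();
translate([0, 0, 401]) spool();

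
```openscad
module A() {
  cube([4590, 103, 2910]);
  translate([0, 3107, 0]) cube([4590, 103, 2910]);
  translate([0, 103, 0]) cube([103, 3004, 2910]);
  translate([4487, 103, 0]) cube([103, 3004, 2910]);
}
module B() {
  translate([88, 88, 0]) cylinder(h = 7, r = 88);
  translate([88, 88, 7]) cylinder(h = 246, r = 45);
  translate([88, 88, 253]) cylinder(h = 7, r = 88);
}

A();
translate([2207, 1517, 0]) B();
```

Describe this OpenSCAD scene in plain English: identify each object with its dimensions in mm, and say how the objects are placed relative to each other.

A is the wall frame of a small rectangular building: four walls, each 2910 mm tall and 103 mm thick, enclosing a footprint 4590 mm (x) by 3210 mm (y) outside-to-outside, with no floor or roof. The front and back walls (the −y and +y sides) span the full width; the two side walls fit between them.

B is a spool: two coaxial disc flanges of radius 88 mm and thickness 7 mm, joined by a core cylinder of radius 45 mm and height 246 mm. The lower flange rests on z = 0 and the three cylinders share a vertical axis.

The spool sits inside the house frame, centred.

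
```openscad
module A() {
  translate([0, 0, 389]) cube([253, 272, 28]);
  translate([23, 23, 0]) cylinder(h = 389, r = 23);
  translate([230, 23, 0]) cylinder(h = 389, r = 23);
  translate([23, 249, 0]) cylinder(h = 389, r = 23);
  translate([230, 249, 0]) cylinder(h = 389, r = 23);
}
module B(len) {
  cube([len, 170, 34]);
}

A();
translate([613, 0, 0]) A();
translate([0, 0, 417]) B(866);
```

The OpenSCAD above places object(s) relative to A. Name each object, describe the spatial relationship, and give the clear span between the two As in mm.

Second stool starts at x = 613; first ends at x = 253; clear span = 613 − 253 = 360 mm.

A is a stool. B is a beam. A beam spans the tops of two stools. The clear span between the two stools is 360 mm.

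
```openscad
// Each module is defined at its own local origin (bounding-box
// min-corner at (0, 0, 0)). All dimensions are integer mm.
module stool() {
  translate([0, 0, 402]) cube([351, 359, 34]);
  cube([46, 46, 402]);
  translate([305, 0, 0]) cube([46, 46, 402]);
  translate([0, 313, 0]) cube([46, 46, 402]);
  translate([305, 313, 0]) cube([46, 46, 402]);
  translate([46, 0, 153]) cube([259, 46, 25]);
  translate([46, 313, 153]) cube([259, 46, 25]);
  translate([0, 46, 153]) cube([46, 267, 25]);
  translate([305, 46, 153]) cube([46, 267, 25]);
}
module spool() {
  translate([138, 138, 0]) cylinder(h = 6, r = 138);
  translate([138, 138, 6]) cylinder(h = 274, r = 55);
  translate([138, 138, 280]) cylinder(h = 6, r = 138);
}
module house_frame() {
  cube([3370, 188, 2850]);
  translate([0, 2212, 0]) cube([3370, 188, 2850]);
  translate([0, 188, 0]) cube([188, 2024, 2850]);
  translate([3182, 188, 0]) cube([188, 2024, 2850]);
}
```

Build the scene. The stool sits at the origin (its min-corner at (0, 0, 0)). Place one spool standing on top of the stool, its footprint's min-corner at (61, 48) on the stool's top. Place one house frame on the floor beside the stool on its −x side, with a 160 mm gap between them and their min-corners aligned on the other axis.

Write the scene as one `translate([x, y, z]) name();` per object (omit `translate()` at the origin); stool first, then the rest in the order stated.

stool();
translate([61, 48, 436]) spool();
translate([-3530, 0, 0]) house_frame();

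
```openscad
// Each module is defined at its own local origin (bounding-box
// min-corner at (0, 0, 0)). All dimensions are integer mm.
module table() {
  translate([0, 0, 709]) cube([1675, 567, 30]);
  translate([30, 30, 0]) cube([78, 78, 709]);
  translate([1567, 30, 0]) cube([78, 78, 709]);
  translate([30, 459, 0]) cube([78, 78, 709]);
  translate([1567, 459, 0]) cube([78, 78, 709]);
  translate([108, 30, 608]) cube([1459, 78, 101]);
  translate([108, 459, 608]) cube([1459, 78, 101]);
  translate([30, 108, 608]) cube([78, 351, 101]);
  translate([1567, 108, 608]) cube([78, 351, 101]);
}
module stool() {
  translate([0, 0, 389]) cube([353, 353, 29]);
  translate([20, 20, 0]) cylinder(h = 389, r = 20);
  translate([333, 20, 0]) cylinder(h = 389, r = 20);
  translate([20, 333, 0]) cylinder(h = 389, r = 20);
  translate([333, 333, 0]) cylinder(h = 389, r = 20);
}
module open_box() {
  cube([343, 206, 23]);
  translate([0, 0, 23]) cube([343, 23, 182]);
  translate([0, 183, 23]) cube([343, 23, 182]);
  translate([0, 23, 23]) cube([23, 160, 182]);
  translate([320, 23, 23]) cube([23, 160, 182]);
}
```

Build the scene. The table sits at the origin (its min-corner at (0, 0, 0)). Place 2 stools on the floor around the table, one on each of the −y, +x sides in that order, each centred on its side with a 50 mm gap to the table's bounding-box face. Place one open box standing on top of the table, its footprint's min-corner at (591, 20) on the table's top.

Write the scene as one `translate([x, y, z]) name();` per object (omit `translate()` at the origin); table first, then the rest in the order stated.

table();
translate([661, -403, 0]) stool();
translate([1725, 107, 0]) stool();
translate([591, 20, 739]) open_box();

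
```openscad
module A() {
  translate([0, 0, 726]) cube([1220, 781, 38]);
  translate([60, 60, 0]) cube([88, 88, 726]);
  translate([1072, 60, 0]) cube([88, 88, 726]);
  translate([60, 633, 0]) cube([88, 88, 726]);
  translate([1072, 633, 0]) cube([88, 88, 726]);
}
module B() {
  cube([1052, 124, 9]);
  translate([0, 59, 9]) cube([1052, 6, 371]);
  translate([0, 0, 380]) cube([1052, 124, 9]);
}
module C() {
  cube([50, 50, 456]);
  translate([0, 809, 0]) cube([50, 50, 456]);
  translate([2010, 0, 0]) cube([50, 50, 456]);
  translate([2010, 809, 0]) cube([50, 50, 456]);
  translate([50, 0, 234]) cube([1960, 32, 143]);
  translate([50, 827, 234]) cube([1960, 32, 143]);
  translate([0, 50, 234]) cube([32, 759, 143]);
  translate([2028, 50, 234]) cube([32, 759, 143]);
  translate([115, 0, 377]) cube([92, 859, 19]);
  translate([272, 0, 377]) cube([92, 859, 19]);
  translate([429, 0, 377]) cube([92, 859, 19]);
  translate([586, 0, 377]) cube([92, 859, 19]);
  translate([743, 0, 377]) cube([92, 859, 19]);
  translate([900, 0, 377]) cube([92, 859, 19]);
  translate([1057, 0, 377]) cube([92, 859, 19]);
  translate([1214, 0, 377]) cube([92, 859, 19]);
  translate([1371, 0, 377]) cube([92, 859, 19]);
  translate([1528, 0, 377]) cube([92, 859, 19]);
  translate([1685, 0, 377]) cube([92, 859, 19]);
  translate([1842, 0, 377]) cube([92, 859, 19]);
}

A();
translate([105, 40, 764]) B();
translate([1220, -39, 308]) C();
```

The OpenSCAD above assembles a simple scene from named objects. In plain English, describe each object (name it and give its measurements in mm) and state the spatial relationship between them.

A is a table: top 1220 mm (x) × 781 mm (y), 38 mm thick, upper face at z = 764 mm, on four 88×88 mm square legs, each inset 60 mm from the nearest pair of top edges, running from z = 0 to the bottom of the top.

B is an I-beam lying along x, 1052 mm long. Overall section height 389 mm. Two flanges 124 mm wide (y) and 9 mm thick, one on the floor and one at the top; a web 6 mm thick runs between them, centred on the flange width.

C is a bed frame 2060 mm long (x) by 859 mm wide (y). Four 50×50 mm corner posts, 456 mm tall, at the corners of the footprint. Four rails of 32 mm thickness and 143 mm height run between adjacent posts with their undersides at z = 234 mm, their outer faces flush with the outside of the frame (the two x-running rails run between the posts' inner faces; the two y-running rails run between the posts' inner faces). 12 slats, each 92 mm wide (x) and 19 mm thick, lie across the top of the two x-running rails, running the full 859 mm width of the frame in y; the slats are evenly spaced along x between the inner faces of the end posts with equal gaps (rounded down to the nearest mm) at the −x end and between each pair — any rounding remainder accumulates at the +x end.

The I-beam is on top of the table. The bed frame is beside the table with their tops flush at z = 764.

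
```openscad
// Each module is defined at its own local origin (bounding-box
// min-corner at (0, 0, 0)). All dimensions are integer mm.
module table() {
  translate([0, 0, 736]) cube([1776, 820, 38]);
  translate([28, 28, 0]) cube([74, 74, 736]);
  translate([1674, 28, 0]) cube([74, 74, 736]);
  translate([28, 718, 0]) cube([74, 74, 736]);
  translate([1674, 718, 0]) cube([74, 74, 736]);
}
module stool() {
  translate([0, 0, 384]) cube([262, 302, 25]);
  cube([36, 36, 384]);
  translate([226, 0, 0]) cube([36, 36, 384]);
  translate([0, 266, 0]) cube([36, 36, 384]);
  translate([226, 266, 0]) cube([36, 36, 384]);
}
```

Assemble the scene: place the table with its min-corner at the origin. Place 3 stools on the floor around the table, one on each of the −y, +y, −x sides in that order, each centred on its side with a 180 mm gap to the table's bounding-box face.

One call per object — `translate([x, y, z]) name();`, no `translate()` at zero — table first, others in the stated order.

table();
translate([757, -482, 0]) stool();
translate([757, 1000, 0]) stool();
translate([-442, 259, 0]) stool();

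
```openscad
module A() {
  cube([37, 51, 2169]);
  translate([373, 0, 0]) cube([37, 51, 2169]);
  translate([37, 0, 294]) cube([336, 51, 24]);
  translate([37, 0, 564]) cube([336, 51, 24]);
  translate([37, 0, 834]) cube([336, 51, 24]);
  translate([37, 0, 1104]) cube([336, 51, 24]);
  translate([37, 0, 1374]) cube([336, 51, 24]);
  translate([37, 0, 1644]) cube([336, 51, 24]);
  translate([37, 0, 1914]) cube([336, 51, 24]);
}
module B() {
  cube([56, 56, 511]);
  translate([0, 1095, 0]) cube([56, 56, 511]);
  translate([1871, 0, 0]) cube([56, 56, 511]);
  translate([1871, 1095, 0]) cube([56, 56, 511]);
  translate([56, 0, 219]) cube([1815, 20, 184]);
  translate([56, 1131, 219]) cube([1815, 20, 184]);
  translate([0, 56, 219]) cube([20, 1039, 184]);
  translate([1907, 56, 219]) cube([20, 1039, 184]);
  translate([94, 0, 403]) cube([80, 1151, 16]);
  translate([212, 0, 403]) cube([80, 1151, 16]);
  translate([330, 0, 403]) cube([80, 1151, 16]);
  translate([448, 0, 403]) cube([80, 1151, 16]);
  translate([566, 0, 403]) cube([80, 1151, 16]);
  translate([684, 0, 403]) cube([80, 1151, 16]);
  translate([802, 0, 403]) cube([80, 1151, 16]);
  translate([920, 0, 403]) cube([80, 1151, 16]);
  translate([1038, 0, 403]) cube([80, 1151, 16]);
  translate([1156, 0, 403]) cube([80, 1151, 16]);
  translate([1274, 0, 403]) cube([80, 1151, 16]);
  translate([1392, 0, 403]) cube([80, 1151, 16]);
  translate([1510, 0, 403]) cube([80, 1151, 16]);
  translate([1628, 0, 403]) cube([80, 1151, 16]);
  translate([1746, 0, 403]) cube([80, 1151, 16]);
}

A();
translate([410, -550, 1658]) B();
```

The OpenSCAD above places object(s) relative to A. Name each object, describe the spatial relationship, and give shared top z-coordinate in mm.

Both tops at z = 2169 mm.

A is a ladder. B is a bed frame. The bed frame is beside the ladder with their tops flush at z = 2169. The shared top z-coordinate is 2169 mm.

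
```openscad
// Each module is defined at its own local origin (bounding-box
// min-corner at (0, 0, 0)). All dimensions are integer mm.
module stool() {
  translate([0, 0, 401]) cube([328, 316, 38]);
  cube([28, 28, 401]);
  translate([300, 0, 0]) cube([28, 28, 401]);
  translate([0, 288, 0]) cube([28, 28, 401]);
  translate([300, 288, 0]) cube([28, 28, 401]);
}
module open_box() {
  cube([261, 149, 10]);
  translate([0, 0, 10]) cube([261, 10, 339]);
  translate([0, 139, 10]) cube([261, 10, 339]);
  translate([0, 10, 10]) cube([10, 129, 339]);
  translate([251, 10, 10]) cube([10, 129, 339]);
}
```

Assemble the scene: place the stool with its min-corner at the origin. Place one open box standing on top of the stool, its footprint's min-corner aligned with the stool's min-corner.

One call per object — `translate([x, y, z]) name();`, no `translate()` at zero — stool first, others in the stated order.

stool();
translate([0, 0, 439]) open_box();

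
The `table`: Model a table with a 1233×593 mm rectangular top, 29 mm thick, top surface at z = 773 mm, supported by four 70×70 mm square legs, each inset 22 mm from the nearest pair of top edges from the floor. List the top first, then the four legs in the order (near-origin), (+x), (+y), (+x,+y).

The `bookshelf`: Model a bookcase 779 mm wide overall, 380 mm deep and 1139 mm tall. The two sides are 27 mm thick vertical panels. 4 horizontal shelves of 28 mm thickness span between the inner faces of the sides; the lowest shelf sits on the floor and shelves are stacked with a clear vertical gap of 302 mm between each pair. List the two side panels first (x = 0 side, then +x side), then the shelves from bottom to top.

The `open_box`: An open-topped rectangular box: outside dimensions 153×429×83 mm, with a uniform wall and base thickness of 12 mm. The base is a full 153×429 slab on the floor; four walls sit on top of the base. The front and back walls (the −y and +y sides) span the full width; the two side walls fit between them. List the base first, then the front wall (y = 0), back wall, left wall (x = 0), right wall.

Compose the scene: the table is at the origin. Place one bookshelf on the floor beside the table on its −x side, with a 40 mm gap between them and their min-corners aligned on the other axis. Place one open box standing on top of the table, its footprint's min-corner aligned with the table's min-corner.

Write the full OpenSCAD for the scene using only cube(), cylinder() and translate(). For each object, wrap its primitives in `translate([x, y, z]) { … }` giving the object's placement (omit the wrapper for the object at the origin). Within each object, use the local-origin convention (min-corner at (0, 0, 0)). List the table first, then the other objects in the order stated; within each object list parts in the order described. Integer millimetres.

translate([0, 0, 744]) cube([1233, 593, 29]);
translate([22, 22, 0]) cube([70, 70, 744]);
translate([1141, 22, 0]) cube([70, 70, 744]);
translate([22, 501, 0]) cube([70, 70, 744]);
translate([1141, 501, 0]) cube([70, 70, 744]);
translate([-819, 0, 0]) {
  cube([27, 380, 1139]);
  translate([752, 0, 0]) cube([27, 380, 1139]);
  translate([27, 0, 0]) cube([725, 380, 28]);
  translate([27, 0, 330]) cube([725, 380, 28]);
  translate([27, 0, 660]) cube([725, 380, 28]);
  translate([27, 0, 990]) cube([725, 380, 28]);
}
translate([0, 0, 773]) {
  cube([153, 429, 12]);
  translate([0, 0, 12]) cube([153, 12, 71]);
  translate([0, 417, 12]) cube([153, 12, 71]);
  translate([0, 12, 12]) cube([12, 405, 71]);
  translate([141, 12, 12]) cube([12, 405, 71]);
}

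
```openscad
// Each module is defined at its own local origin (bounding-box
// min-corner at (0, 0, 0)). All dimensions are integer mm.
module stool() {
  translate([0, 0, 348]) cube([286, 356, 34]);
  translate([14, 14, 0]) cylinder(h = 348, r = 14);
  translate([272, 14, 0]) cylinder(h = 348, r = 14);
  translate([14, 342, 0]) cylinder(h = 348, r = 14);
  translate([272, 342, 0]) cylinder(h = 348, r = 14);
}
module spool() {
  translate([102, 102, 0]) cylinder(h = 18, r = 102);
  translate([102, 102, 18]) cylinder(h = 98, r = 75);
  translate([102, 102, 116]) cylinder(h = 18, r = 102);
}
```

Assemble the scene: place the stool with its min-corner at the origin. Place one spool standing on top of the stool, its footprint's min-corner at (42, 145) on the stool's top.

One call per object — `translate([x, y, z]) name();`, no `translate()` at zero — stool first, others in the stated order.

stool();
translate([42, 145, 382]) spool();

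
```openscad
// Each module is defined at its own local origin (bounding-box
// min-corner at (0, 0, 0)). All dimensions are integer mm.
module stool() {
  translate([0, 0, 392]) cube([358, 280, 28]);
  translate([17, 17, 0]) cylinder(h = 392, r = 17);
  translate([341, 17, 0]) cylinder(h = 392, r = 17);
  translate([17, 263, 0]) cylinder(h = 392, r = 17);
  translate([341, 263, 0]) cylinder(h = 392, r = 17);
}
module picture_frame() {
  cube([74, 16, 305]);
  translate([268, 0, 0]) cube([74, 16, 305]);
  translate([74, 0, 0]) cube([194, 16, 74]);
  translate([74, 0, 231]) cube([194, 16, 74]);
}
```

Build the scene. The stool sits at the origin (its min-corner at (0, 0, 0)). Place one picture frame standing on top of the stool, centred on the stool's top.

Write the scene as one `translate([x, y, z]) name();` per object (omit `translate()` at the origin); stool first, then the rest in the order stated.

stool();
translate([8, 132, 420]) picture_frame();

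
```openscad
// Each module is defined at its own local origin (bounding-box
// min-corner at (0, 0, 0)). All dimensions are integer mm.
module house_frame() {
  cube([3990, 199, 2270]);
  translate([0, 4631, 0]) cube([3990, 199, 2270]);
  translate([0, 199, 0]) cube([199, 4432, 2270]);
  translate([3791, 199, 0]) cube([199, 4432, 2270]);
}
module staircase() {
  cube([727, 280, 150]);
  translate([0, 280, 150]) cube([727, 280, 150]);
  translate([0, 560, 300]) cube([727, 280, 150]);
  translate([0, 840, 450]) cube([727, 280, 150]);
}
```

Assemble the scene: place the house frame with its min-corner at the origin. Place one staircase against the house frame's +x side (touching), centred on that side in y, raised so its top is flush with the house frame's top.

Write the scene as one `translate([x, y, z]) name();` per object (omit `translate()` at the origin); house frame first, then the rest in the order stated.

house_frame();
translate([3990, 1855, 1670]) staircase();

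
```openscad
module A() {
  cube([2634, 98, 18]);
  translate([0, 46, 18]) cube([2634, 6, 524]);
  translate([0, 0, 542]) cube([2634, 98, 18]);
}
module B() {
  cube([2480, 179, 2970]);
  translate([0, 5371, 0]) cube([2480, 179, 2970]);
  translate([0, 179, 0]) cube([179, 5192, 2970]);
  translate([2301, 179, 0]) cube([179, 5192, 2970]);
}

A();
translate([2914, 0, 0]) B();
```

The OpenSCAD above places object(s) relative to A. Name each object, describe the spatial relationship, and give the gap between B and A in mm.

The house frame's nearest face is 280 mm from the I-beam's +x face.

A is an I-beam. B is a house frame. The house frame is on the floor beside the I-beam on its +x side. The gap between the house frame and the I-beam is 280 mm.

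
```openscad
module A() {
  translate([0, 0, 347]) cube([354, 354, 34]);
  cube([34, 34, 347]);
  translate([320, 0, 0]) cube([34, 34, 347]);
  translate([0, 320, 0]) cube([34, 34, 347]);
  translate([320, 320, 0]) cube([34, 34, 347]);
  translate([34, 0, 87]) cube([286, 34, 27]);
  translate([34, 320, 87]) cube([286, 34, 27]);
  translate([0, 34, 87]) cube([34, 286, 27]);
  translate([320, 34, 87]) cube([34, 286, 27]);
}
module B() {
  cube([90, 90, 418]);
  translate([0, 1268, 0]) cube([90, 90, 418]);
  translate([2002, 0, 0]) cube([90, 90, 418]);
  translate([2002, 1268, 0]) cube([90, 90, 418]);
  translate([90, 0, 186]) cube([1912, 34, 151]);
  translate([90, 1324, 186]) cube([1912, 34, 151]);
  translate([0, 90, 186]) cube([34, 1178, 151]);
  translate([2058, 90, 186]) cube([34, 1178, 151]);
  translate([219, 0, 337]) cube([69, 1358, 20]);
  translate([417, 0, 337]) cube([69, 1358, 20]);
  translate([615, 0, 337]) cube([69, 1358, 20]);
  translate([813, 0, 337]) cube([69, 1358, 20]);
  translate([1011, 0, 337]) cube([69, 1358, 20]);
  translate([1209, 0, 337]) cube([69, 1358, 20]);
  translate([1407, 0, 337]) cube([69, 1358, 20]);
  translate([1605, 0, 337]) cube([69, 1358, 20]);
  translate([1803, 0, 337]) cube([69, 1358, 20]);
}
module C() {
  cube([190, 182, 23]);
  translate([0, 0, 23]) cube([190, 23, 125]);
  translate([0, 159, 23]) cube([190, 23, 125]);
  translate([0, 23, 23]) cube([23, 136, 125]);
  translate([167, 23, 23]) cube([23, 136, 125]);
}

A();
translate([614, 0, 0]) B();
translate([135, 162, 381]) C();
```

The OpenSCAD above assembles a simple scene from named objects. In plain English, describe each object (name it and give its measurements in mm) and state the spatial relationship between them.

A is a four-legged stool. The seat is 354×354 mm, 34 mm thick, top at z = 381 mm. It stands on four square legs, each 34×34 mm in cross-section, from z = 0 to the seat underside, each flush with a corner of the seat. Four stretchers, 34 mm wide and 27 mm tall, connect adjacent legs with their undersides at z = 87 mm, each running between the inner faces of the legs it joins and aligned with the legs' outer faces on the other axis.

B is a bed frame 2092 mm long (x) by 1358 mm wide (y). Four 90×90 mm corner posts, 418 mm tall, at the corners of the footprint. Four rails of 34 mm thickness and 151 mm height run between adjacent posts with their undersides at z = 186 mm, their outer faces flush with the outside of the frame (the two x-running rails run between the posts' inner faces; the two y-running rails run between the posts' inner faces). 9 slats, each 69 mm wide (x) and 20 mm thick, lie across the top of the two x-running rails, running the full 1358 mm width of the frame in y; the slats are evenly spaced along x between the inner faces of the end posts with equal gaps (rounded down to the nearest mm) at the −x end and between each pair — any rounding remainder accumulates at the +x end.

C is an open storage box with external size 190×182×148 mm and wall thickness 23 mm (the base is also 23 mm thick). The base covers the whole footprint; the four walls stand on the base, with the y-facing walls full-width and the x-facing walls fitting between their inner faces.

The bed frame is on the floor beside the stool on its +x side. The open box is on top of the stool.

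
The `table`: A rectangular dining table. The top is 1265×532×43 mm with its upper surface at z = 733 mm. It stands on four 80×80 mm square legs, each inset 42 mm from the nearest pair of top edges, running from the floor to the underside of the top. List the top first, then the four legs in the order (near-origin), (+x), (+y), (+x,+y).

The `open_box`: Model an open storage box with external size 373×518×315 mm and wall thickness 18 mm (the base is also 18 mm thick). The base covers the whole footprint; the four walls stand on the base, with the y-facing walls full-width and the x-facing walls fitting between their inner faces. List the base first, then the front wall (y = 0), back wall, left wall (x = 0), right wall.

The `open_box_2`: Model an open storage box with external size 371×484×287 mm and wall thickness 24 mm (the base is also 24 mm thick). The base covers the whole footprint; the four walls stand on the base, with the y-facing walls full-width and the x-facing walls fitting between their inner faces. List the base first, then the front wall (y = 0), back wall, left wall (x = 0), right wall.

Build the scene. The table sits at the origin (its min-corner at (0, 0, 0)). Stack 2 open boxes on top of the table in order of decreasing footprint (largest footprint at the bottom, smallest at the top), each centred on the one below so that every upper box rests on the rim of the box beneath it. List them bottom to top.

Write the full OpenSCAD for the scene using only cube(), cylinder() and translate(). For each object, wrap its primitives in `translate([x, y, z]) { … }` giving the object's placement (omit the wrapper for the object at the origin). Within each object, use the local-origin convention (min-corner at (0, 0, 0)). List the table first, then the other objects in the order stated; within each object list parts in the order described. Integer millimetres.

translate([0, 0, 690]) cube([1265, 532, 43]);
translate([42, 42, 0]) cube([80, 80, 690]);
translate([1143, 42, 0]) cube([80, 80, 690]);
translate([42, 410, 0]) cube([80, 80, 690]);
translate([1143, 410, 0]) cube([80, 80, 690]);
translate([446, 7, 733]) {
  cube([373, 518, 18]);
  translate([0, 0, 18]) cube([373, 18, 297]);
  translate([0, 500, 18]) cube([373, 18, 297]);
  translate([0, 18, 18]) cube([18, 482, 297]);
  translate([355, 18, 18]) cube([18, 482, 297]);
}
translate([447, 24, 1048]) {
  cube([371, 484, 24]);
  translate([0, 0, 24]) cube([371, 24, 263]);
  translate([0, 460, 24]) cube([371, 24, 263]);
  translate([0, 24, 24]) cube([24, 436, 263]);
  translate([347, 24, 24]) cube([24, 436, 263]);
}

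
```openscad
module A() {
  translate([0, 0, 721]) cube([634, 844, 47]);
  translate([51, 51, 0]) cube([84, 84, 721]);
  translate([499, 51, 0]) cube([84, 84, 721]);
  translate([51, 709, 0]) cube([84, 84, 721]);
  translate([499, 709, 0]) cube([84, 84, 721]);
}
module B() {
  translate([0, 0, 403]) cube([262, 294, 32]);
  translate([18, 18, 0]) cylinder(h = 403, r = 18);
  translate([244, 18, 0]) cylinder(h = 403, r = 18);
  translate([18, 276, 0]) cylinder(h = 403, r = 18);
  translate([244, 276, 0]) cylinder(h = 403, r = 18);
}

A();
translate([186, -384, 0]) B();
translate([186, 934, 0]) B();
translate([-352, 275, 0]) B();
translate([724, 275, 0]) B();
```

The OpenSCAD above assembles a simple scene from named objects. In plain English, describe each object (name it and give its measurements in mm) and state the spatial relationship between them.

A is a table: top 634 mm (x) × 844 mm (y), 47 mm thick, upper face at z = 768 mm, on four 84×84 mm square legs, each inset 51 mm from the nearest pair of top edges, running from z = 0 to the bottom of the top.

B is a simple wooden stool: a rectangular seat 262 mm (x) by 294 mm (y), 32 mm thick, top face at z = 435 mm, on four round legs, each 36 mm in diameter. The legs rest on z = 0, each leg's axis is inset half a diameter from the nearest pair of seat edges (so the leg's bounding box is flush with the corner).

Four stools sit around the table at the −y, +y, −x, +x sides.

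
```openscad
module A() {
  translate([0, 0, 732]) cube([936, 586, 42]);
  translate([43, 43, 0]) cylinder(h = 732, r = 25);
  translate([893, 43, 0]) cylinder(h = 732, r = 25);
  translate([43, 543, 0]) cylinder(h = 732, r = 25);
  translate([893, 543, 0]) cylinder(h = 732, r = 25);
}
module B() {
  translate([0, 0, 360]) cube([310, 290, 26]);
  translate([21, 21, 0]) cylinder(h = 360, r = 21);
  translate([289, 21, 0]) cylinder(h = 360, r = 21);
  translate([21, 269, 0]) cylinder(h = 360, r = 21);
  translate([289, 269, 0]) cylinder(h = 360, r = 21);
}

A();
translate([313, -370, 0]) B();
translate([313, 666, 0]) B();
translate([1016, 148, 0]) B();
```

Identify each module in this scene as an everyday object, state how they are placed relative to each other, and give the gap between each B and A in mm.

A is a table. B is a stool. Three stools sit around the table at the −y, +y, +x sides. The gap between each stool and the table is 80 mm.

Each stool's nearest face is 80 mm from the table's bounding box.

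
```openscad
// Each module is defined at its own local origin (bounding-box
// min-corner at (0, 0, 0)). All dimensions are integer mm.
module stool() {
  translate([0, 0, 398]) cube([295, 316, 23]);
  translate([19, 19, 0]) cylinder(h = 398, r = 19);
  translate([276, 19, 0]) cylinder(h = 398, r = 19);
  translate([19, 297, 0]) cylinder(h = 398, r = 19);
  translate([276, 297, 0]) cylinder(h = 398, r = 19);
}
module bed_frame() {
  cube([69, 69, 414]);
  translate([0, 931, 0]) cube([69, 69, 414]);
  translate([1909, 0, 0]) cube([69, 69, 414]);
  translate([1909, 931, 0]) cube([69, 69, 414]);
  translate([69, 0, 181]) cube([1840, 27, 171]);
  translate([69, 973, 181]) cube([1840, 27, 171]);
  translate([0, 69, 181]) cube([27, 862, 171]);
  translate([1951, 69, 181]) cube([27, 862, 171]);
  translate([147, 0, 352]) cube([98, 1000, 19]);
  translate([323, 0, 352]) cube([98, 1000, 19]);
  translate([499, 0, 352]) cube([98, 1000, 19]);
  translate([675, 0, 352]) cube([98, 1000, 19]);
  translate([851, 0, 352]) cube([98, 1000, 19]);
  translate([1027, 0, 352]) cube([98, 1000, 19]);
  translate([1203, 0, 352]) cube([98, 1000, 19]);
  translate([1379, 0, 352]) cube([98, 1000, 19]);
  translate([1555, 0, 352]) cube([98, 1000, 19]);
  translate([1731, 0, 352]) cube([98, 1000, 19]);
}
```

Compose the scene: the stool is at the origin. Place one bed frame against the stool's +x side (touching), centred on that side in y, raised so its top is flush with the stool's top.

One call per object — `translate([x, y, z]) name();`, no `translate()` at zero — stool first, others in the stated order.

stool();
translate([295, -342, 7]) bed_frame();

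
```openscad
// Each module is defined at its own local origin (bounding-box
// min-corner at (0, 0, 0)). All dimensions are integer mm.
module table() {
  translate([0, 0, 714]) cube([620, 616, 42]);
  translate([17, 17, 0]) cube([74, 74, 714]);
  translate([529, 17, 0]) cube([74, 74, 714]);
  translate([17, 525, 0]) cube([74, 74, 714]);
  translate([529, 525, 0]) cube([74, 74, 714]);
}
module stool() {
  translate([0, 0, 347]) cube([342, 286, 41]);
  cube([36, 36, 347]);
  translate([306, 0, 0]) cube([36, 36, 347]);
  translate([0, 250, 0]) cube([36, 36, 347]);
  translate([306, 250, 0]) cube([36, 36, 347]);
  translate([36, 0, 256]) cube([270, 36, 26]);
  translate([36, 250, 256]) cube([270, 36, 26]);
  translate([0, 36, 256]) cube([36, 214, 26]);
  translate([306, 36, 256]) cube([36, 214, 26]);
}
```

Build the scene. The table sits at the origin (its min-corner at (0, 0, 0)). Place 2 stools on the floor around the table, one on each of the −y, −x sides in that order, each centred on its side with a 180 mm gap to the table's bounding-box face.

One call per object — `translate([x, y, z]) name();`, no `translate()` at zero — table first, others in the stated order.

table();
translate([139, -466, 0]) stool();
translate([-522, 165, 0]) stool();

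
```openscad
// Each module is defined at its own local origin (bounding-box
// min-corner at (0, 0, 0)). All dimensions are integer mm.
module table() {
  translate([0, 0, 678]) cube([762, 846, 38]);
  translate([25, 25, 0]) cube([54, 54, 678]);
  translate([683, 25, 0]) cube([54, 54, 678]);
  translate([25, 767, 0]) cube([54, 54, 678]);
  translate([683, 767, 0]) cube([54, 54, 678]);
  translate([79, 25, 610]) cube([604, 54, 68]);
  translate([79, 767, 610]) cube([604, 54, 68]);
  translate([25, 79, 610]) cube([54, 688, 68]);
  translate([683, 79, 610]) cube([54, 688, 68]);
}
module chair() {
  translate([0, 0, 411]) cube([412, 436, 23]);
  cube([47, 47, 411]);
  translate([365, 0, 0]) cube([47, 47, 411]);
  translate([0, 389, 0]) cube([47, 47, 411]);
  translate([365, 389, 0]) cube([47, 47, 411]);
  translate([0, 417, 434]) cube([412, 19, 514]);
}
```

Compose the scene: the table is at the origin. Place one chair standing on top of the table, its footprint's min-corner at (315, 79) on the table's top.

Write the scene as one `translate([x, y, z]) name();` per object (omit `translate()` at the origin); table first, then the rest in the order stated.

table();
translate([315, 79, 716]) chair();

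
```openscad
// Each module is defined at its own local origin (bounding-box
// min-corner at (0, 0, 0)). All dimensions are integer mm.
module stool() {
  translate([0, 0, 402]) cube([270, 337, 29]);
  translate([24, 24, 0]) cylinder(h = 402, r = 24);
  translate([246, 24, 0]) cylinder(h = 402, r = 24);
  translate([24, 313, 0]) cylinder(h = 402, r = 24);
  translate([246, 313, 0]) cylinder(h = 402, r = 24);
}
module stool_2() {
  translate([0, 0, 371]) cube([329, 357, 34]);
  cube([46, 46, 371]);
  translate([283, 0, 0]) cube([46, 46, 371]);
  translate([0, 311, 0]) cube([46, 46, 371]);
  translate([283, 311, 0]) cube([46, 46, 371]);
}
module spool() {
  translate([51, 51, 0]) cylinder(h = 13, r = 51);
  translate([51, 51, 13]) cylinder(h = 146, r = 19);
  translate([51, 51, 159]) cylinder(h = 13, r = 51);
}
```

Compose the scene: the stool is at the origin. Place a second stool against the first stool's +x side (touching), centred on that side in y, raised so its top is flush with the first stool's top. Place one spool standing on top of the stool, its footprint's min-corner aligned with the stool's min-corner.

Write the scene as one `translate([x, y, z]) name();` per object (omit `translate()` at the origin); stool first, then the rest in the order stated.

stool();
translate([270, -10, 26]) stool_2();
translate([0, 0, 431]) spool();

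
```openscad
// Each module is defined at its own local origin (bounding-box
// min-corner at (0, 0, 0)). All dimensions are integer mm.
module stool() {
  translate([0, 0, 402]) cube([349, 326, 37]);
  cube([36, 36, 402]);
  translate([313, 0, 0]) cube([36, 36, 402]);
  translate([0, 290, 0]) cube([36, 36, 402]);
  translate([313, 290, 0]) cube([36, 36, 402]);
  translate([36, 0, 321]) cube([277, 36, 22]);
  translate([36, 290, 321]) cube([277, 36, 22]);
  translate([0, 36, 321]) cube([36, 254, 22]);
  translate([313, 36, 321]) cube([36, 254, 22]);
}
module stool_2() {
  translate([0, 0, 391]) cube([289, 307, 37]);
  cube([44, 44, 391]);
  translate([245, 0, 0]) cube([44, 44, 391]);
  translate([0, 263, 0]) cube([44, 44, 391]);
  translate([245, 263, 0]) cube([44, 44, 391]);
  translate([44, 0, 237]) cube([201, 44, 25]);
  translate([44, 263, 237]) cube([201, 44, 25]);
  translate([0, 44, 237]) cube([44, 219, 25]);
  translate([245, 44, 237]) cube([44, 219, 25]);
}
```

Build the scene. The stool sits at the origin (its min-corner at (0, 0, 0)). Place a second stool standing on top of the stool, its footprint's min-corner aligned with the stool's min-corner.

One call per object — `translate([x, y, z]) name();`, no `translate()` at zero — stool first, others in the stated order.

stool();
translate([0, 0, 439]) stool_2();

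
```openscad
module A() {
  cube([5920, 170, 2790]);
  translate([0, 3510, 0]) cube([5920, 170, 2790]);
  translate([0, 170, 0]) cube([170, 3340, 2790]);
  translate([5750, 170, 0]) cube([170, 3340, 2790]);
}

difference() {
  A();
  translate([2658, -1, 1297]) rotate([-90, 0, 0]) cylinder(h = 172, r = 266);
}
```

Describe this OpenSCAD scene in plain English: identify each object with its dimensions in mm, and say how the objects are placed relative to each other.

A is the wall frame of a small rectangular building: four walls, each 2790 mm tall and 170 mm thick, enclosing a footprint 5920 mm (x) by 3680 mm (y) outside-to-outside, with no floor or roof. The front and back walls (the −y and +y sides) span the full width; the two side walls fit between them.

The house frame has a circular hole of radius 266 mm through its front wall, centred at (x = 2658, z = 1297).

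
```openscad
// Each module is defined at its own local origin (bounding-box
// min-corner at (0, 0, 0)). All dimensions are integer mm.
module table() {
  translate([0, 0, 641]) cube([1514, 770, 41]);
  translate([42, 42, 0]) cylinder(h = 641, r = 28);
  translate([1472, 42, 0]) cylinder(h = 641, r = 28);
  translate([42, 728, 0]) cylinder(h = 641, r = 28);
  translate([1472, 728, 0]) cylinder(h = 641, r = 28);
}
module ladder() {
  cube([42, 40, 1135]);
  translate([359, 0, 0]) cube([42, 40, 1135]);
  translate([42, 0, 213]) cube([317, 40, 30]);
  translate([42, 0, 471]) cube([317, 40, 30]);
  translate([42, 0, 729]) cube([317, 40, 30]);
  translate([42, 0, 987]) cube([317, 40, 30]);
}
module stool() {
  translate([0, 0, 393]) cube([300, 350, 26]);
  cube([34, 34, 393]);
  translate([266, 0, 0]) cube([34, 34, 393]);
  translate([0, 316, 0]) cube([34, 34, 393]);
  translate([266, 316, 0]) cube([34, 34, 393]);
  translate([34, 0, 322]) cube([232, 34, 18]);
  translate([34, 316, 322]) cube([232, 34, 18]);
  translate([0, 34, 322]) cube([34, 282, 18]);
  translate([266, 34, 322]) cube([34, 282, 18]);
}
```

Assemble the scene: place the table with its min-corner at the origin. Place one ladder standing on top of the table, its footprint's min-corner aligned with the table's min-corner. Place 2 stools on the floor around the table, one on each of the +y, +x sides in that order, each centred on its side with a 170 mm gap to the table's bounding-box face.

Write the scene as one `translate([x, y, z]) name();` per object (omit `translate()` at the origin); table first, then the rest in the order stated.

table();
translate([0, 0, 682]) ladder();
translate([607, 940, 0]) stool();
translate([1684, 210, 0]) stool();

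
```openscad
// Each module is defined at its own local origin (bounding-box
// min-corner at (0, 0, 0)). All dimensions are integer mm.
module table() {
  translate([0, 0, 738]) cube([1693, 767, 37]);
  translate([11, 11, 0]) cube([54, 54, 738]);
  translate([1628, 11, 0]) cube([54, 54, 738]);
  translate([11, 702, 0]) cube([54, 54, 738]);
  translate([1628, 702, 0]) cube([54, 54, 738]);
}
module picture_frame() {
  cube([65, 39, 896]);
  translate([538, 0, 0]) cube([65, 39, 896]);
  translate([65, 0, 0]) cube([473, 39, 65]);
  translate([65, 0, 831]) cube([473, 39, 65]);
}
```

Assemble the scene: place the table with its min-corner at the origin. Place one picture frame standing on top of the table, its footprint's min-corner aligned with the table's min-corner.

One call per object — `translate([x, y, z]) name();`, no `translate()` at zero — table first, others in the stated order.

table();
translate([0, 0, 775]) picture_frame();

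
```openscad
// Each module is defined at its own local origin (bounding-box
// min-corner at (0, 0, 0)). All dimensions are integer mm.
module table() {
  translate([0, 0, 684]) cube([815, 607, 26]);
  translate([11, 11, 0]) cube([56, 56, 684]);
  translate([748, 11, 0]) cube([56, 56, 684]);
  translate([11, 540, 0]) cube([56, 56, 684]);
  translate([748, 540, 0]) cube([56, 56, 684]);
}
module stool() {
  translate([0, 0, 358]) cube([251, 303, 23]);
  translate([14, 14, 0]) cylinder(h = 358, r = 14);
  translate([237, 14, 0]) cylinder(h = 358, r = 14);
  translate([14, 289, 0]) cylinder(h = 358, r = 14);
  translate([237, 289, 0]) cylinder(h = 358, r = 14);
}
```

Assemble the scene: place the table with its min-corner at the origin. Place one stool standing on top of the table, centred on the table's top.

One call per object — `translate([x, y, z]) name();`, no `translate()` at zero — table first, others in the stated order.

table();
translate([282, 152, 710]) stool();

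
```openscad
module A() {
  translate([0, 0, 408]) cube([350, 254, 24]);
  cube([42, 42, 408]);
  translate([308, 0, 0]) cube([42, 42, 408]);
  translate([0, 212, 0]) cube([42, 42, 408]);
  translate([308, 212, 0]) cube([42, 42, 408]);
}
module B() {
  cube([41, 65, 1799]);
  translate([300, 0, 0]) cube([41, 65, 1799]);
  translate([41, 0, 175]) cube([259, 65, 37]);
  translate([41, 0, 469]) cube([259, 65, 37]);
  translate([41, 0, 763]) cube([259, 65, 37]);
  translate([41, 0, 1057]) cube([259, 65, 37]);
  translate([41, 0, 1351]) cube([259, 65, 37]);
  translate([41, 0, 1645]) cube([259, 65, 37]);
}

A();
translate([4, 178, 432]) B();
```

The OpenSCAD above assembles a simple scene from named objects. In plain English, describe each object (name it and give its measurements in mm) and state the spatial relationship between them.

A is a four-legged stool. The seat is a 350×254×24 mm slab whose top surface is at z = 432 mm; four square legs, each 42×42 mm in cross-section, run from the floor (z = 0) to the underside of the seat, each flush with a corner of the seat.

B is a straight ladder. Two 41×65 mm vertical rails, 1799 mm tall, stand 341 mm apart (outside-to-outside) with their front faces coplanar on the −y side. 6 rungs, each 65 mm deep and 37 mm tall, span between the inner faces of the rails, front faces flush with the rails. The lowest rung's underside is at z = 175 mm and rungs are spaced 294 mm apart (underside to underside).

The ladder is on top of the stool.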